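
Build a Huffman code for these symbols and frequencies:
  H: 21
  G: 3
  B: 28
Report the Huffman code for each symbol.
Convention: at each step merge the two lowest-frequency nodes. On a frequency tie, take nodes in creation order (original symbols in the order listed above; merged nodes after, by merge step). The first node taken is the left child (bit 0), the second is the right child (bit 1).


Huffman tree construction:
Step 1: Merge G(3) + H(21) = 24
Step 2: Merge (G+H)(24) + B(28) = 52
Read each symbol's code off the tree from the root (left child = 0, right child = 1).

Codes:
  H: 01 (length 2)
  G: 00 (length 2)
  B: 1 (length 1)
Average code length: 76/52 = 1.4615 bits/symbol


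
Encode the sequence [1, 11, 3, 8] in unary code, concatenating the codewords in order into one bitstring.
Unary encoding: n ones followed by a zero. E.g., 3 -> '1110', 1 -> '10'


Encode each number as n ones followed by a terminating 0:
  1 -> 10 (2 bits)
  11 -> 111111111110 (12 bits)
  3 -> 1110 (4 bits)
  8 -> 111111110 (9 bits)
Total length = 2 + 12 + 4 + 9 = 27 bits.

Unary([1, 11, 3, 8]) = 101111111111101110111111110 (27 bits)


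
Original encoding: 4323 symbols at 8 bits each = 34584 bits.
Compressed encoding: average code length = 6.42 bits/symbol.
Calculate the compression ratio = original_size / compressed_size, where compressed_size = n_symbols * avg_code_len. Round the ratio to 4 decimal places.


original_size = n_symbols * orig_bits = 4323 * 8 = 34584 bits
compressed_size = n_symbols * avg_code_len = 4323 * 6.42 = 27753.66 bits
ratio = original_size / compressed_size = 34584 / 27753.66 = 1.2461

Compression ratio = 1.2461


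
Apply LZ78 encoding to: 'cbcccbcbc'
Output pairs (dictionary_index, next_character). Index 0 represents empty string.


LZ78 encoding steps:
Dictionary: {0: ''}
Step 1: w='' (idx 0), next='c' -> output (0, 'c'), add 'c' as idx 1
Step 2: w='' (idx 0), next='b' -> output (0, 'b'), add 'b' as idx 2
Step 3: w='c' (idx 1), next='c' -> output (1, 'c'), add 'cc' as idx 3
Step 4: w='c' (idx 1), next='b' -> output (1, 'b'), add 'cb' as idx 4
Step 5: w='cb' (idx 4), next='c' -> output (4, 'c'), add 'cbc' as idx 5


Encoded: [(0, 'c'), (0, 'b'), (1, 'c'), (1, 'b'), (4, 'c')]


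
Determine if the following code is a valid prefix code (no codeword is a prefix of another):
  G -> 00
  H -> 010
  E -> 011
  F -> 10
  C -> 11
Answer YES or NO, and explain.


Checking each pair (does one codeword prefix another?):
  G='00' vs H='010': no prefix
  G='00' vs E='011': no prefix
  G='00' vs F='10': no prefix
  G='00' vs C='11': no prefix
  H='010' vs G='00': no prefix
  H='010' vs E='011': no prefix
  H='010' vs F='10': no prefix
  H='010' vs C='11': no prefix
  E='011' vs G='00': no prefix
  E='011' vs H='010': no prefix
  E='011' vs F='10': no prefix
  E='011' vs C='11': no prefix
  F='10' vs G='00': no prefix
  F='10' vs H='010': no prefix
  F='10' vs E='011': no prefix
  F='10' vs C='11': no prefix
  C='11' vs G='00': no prefix
  C='11' vs H='010': no prefix
  C='11' vs E='011': no prefix
  C='11' vs F='10': no prefix
No violation found over all pairs.

YES -- this is a valid prefix code. No codeword is a prefix of any other codeword.


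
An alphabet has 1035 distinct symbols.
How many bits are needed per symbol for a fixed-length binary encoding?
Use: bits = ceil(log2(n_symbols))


log2(1035) = 10.0154
Bracket: 2^10 = 1024 < 1035 <= 2^11 = 2048
So ceil(log2(1035)) = 11

bits = ceil(log2(1035)) = ceil(10.0154) = 11 bits


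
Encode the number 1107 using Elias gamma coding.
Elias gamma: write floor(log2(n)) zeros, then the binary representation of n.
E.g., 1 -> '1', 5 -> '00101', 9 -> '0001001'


num_bits = floor(log2(1107)) + 1 = 11
leading_zeros = num_bits - 1 = 10
binary(1107) = 10001010011

Elias gamma(1107) = '0000000000' + '10001010011' = 000000000010001010011 (21 bits)


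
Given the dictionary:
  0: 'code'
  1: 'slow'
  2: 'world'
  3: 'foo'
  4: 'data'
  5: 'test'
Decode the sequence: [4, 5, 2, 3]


Look up each index in the dictionary:
  4 -> 'data'
  5 -> 'test'
  2 -> 'world'
  3 -> 'foo'

Decoded: "data test world foo"


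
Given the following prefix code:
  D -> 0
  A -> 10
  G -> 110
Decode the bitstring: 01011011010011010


Decoding step by step:
Bits 0 -> D
Bits 10 -> A
Bits 110 -> G
Bits 110 -> G
Bits 10 -> A
Bits 0 -> D
Bits 110 -> G
Bits 10 -> A


Decoded message: DAGGADGA


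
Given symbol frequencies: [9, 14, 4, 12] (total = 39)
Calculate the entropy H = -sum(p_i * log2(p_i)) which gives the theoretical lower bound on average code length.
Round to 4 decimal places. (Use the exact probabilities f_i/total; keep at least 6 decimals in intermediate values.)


Per-symbol terms -p_i * log2(p_i) with p_i = f_i/39:
  p = 9/39 = 0.230769: log2(p) = -2.115477, -p*log2(p) = 0.488187
  p = 14/39 = 0.358974: log2(p) = -1.478047, -p*log2(p) = 0.530581
  p = 4/39 = 0.102564: log2(p) = -3.285402, -p*log2(p) = 0.336964
  p = 12/39 = 0.307692: log2(p) = -1.700440, -p*log2(p) = 0.523212
H = 0.488187 + 0.530581 + 0.336964 + 0.523212 = 1.878944

H = 1.8789 bits/symbol


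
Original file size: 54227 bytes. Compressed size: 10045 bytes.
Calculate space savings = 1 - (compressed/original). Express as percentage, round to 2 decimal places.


ratio = compressed/original = 10045/54227 = 0.18524
savings = 1 - ratio = 1 - 0.18524 = 0.81476
as a percentage: 0.81476 * 100 = 81.48%

Space savings = 1 - 10045/54227 = 81.48%


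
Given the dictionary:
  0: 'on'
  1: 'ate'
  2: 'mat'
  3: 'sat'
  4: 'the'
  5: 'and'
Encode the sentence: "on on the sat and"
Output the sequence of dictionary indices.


Look up each word in the dictionary:
  'on' -> 0
  'on' -> 0
  'the' -> 4
  'sat' -> 3
  'and' -> 5

Encoded: [0, 0, 4, 3, 5]


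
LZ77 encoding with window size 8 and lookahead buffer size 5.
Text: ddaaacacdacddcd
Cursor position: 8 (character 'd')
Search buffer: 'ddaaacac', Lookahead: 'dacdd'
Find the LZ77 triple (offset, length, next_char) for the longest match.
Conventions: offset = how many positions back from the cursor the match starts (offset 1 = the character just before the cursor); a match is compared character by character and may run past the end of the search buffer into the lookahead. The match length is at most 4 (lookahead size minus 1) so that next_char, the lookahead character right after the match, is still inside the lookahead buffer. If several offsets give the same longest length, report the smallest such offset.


Try each offset into the search buffer:
  offset=1 (pos 7, char 'c'): match length 0
  offset=2 (pos 6, char 'a'): match length 0
  offset=3 (pos 5, char 'c'): match length 0
  offset=4 (pos 4, char 'a'): match length 0
  offset=5 (pos 3, char 'a'): match length 0
  offset=6 (pos 2, char 'a'): match length 0
  offset=7 (pos 1, char 'd'): match length 2
  offset=8 (pos 0, char 'd'): match length 1
Longest match has length 2 at offset 7.
next_char = character at position 8 + 2 = 10 -> 'c'

Best match: offset=7, length=2 (matching 'da' starting at position 1)
LZ77 triple: (7, 2, 'c')


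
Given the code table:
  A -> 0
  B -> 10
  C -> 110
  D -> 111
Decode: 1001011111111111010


Decoding:
10 -> B
0 -> A
10 -> B
111 -> D
111 -> D
111 -> D
110 -> C
10 -> B


Result: BABDDDCB


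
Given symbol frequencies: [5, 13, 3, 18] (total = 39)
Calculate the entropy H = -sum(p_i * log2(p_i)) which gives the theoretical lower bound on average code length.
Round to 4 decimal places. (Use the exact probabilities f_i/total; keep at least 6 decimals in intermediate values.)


Per-symbol terms -p_i * log2(p_i) with p_i = f_i/39:
  p = 5/39 = 0.128205: log2(p) = -2.963474, -p*log2(p) = 0.379933
  p = 13/39 = 0.333333: log2(p) = -1.584963, -p*log2(p) = 0.528321
  p = 3/39 = 0.076923: log2(p) = -3.700440, -p*log2(p) = 0.284649
  p = 18/39 = 0.461538: log2(p) = -1.115477, -p*log2(p) = 0.514836
H = 0.379933 + 0.528321 + 0.284649 + 0.514836 = 1.707739

H = 1.7077 bits/symbol


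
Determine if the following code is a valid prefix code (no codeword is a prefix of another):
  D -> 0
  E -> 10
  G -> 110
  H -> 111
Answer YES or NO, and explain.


Checking each pair (does one codeword prefix another?):
  D='0' vs E='10': no prefix
  D='0' vs G='110': no prefix
  D='0' vs H='111': no prefix
  E='10' vs D='0': no prefix
  E='10' vs G='110': no prefix
  E='10' vs H='111': no prefix
  G='110' vs D='0': no prefix
  G='110' vs E='10': no prefix
  G='110' vs H='111': no prefix
  H='111' vs D='0': no prefix
  H='111' vs E='10': no prefix
  H='111' vs G='110': no prefix
No violation found over all pairs.

YES -- this is a valid prefix code. No codeword is a prefix of any other codeword.


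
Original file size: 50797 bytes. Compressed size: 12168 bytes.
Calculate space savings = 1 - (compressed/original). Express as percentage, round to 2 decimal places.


ratio = compressed/original = 12168/50797 = 0.239542
savings = 1 - ratio = 1 - 0.239542 = 0.760458
as a percentage: 0.760458 * 100 = 76.05%

Space savings = 1 - 12168/50797 = 76.05%


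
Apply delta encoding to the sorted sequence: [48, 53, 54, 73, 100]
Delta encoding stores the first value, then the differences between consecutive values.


First value: 48
Deltas:
  53 - 48 = 5
  54 - 53 = 1
  73 - 54 = 19
  100 - 73 = 27


Delta encoded: [48, 5, 1, 19, 27]


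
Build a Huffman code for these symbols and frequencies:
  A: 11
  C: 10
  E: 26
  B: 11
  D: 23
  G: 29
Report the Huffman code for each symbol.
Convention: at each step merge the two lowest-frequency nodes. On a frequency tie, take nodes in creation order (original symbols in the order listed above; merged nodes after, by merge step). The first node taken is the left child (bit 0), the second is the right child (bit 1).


Huffman tree construction:
Step 1: Merge C(10) + A(11) = 21
Step 2: Merge B(11) + (C+A)(21) = 32
Step 3: Merge D(23) + E(26) = 49
Step 4: Merge G(29) + (B+(C+A))(32) = 61
Step 5: Merge (D+E)(49) + (G+(B+(C+A)))(61) = 110
Read each symbol's code off the tree from the root (left child = 0, right child = 1).

Codes:
  A: 1111 (length 4)
  C: 1110 (length 4)
  E: 01 (length 2)
  B: 110 (length 3)
  D: 00 (length 2)
  G: 10 (length 2)
Average code length: 273/110 = 2.4818 bits/symbol


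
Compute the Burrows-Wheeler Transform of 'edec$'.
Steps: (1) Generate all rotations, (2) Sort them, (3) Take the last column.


Rotations (sorted):
  0: $edec -> last char: c
  1: c$ede -> last char: e
  2: dec$e -> last char: e
  3: ec$ed -> last char: d
  4: edec$ -> last char: $


BWT = ceed$


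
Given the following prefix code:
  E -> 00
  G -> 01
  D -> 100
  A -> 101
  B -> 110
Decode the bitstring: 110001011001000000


Decoding step by step:
Bits 110 -> B
Bits 00 -> E
Bits 101 -> A
Bits 100 -> D
Bits 100 -> D
Bits 00 -> E
Bits 00 -> E


Decoded message: BEADDEE


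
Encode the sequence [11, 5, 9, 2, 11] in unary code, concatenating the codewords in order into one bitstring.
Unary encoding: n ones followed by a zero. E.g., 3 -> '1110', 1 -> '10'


Encode each number as n ones followed by a terminating 0:
  11 -> 111111111110 (12 bits)
  5 -> 111110 (6 bits)
  9 -> 1111111110 (10 bits)
  2 -> 110 (3 bits)
  11 -> 111111111110 (12 bits)
Total length = 12 + 6 + 10 + 3 + 12 = 43 bits.

Unary([11, 5, 9, 2, 11]) = 1111111111101111101111111110110111111111110 (43 bits)


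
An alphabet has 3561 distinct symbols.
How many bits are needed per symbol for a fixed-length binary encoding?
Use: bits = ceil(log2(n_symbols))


log2(3561) = 11.7981
Bracket: 2^11 = 2048 < 3561 <= 2^12 = 4096
So ceil(log2(3561)) = 12

bits = ceil(log2(3561)) = ceil(11.7981) = 12 bits


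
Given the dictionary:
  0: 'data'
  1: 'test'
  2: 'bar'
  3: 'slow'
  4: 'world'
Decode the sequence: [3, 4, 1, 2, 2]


Look up each index in the dictionary:
  3 -> 'slow'
  4 -> 'world'
  1 -> 'test'
  2 -> 'bar'
  2 -> 'bar'

Decoded: "slow world test bar bar"


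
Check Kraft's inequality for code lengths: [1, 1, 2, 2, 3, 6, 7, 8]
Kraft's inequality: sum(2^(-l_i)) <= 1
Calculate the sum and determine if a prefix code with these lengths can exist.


Sum = 2^(-1) + 2^(-1) + 2^(-2) + 2^(-2) + 2^(-3) + 2^(-6) + 2^(-7) + 2^(-8)
    = 0.5 + 0.5 + 0.25 + 0.25 + 0.125 + 0.015625 + 0.0078125 + 0.00390625
    = 423/256 = 1.65234375
Since 1.65234375 > 1, Kraft's inequality is NOT satisfied.
A prefix code with these lengths CANNOT exist.

Kraft sum = 1.65234375. Not satisfied.


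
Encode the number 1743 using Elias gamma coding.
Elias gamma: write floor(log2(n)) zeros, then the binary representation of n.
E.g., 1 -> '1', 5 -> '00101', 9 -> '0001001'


num_bits = floor(log2(1743)) + 1 = 11
leading_zeros = num_bits - 1 = 10
binary(1743) = 11011001111

Elias gamma(1743) = '0000000000' + '11011001111' = 000000000011011001111 (21 bits)


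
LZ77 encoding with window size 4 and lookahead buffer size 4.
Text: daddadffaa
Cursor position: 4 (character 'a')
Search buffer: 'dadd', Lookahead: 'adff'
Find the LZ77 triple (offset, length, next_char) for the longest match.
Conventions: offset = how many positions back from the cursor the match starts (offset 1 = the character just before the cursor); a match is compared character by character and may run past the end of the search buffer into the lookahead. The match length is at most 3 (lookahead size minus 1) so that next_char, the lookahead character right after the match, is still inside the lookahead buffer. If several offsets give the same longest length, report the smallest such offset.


Try each offset into the search buffer:
  offset=1 (pos 3, char 'd'): match length 0
  offset=2 (pos 2, char 'd'): match length 0
  offset=3 (pos 1, char 'a'): match length 2
  offset=4 (pos 0, char 'd'): match length 0
Longest match has length 2 at offset 3.
next_char = character at position 4 + 2 = 6 -> 'f'

Best match: offset=3, length=2 (matching 'ad' starting at position 1)
LZ77 triple: (3, 2, 'f')


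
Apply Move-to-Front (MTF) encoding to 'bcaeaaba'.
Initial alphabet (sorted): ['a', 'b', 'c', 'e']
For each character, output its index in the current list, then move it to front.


MTF encoding:
'b': index 1 in ['a', 'b', 'c', 'e'] -> ['b', 'a', 'c', 'e']
'c': index 2 in ['b', 'a', 'c', 'e'] -> ['c', 'b', 'a', 'e']
'a': index 2 in ['c', 'b', 'a', 'e'] -> ['a', 'c', 'b', 'e']
'e': index 3 in ['a', 'c', 'b', 'e'] -> ['e', 'a', 'c', 'b']
'a': index 1 in ['e', 'a', 'c', 'b'] -> ['a', 'e', 'c', 'b']
'a': index 0 in ['a', 'e', 'c', 'b'] -> ['a', 'e', 'c', 'b']
'b': index 3 in ['a', 'e', 'c', 'b'] -> ['b', 'a', 'e', 'c']
'a': index 1 in ['b', 'a', 'e', 'c'] -> ['a', 'b', 'e', 'c']


Output: [1, 2, 2, 3, 1, 0, 3, 1]


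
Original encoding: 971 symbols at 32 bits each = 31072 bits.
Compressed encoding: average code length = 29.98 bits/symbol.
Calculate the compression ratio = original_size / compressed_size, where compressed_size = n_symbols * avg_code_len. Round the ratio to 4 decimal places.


original_size = n_symbols * orig_bits = 971 * 32 = 31072 bits
compressed_size = n_symbols * avg_code_len = 971 * 29.98 = 29110.58 bits
ratio = original_size / compressed_size = 31072 / 29110.58 = 1.0674

Compression ratio = 1.0674


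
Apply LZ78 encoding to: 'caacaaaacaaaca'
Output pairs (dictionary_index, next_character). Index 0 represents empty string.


LZ78 encoding steps:
Dictionary: {0: ''}
Step 1: w='' (idx 0), next='c' -> output (0, 'c'), add 'c' as idx 1
Step 2: w='' (idx 0), next='a' -> output (0, 'a'), add 'a' as idx 2
Step 3: w='a' (idx 2), next='c' -> output (2, 'c'), add 'ac' as idx 3
Step 4: w='a' (idx 2), next='a' -> output (2, 'a'), add 'aa' as idx 4
Step 5: w='aa' (idx 4), next='c' -> output (4, 'c'), add 'aac' as idx 5
Step 6: w='aa' (idx 4), next='a' -> output (4, 'a'), add 'aaa' as idx 6
Step 7: w='c' (idx 1), next='a' -> output (1, 'a'), add 'ca' as idx 7


Encoded: [(0, 'c'), (0, 'a'), (2, 'c'), (2, 'a'), (4, 'c'), (4, 'a'), (1, 'a')]


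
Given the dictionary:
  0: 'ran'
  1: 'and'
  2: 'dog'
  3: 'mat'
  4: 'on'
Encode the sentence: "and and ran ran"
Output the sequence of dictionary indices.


Look up each word in the dictionary:
  'and' -> 1
  'and' -> 1
  'ran' -> 0
  'ran' -> 0

Encoded: [1, 1, 0, 0]


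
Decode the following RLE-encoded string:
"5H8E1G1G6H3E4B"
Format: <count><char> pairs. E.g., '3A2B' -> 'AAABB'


Expanding each <count><char> pair:
  5H -> 'HHHHH'
  8E -> 'EEEEEEEE'
  1G -> 'G'
  1G -> 'G'
  6H -> 'HHHHHH'
  3E -> 'EEE'
  4B -> 'BBBB'

Decoded = HHHHHEEEEEEEEGGHHHHHHEEEBBBB


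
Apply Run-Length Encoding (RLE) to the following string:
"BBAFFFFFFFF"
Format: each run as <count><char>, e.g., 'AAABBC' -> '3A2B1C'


Scanning runs left to right:
  i=0: run of 'B' x 2 -> '2B'
  i=2: run of 'A' x 1 -> '1A'
  i=3: run of 'F' x 8 -> '8F'

RLE = 2B1A8F


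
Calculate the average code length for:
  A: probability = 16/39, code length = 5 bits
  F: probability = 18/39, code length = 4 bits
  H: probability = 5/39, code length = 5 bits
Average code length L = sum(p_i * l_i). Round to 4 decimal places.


Weighted contributions p_i * l_i:
  A: (16/39) * 5 = 80/39
  F: (18/39) * 4 = 72/39
  H: (5/39) * 5 = 25/39
Sum = (80 + 72 + 25)/39 = 177/39

L = 177/39 = 4.5385 bits/symbol


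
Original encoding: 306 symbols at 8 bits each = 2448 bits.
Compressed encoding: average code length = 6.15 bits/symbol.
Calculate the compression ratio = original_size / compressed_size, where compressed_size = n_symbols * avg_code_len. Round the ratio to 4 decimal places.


original_size = n_symbols * orig_bits = 306 * 8 = 2448 bits
compressed_size = n_symbols * avg_code_len = 306 * 6.15 = 1881.9 bits
ratio = original_size / compressed_size = 2448 / 1881.9 = 1.3008

Compression ratio = 1.3008


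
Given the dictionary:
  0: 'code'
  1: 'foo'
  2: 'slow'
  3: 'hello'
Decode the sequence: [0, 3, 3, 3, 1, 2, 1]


Look up each index in the dictionary:
  0 -> 'code'
  3 -> 'hello'
  3 -> 'hello'
  3 -> 'hello'
  1 -> 'foo'
  2 -> 'slow'
  1 -> 'foo'

Decoded: "code hello hello hello foo slow foo"


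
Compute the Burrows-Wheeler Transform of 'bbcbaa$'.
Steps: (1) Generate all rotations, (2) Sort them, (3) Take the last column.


Rotations (sorted):
  0: $bbcbaa -> last char: a
  1: a$bbcba -> last char: a
  2: aa$bbcb -> last char: b
  3: baa$bbc -> last char: c
  4: bbcbaa$ -> last char: $
  5: bcbaa$b -> last char: b
  6: cbaa$bb -> last char: b


BWT = aabc$bb


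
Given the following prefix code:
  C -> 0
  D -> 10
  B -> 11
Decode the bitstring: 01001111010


Decoding step by step:
Bits 0 -> C
Bits 10 -> D
Bits 0 -> C
Bits 11 -> B
Bits 11 -> B
Bits 0 -> C
Bits 10 -> D


Decoded message: CDCBBCD


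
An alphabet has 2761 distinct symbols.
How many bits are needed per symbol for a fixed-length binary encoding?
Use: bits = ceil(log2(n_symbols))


log2(2761) = 11.431
Bracket: 2^11 = 2048 < 2761 <= 2^12 = 4096
So ceil(log2(2761)) = 12

bits = ceil(log2(2761)) = ceil(11.431) = 12 bits


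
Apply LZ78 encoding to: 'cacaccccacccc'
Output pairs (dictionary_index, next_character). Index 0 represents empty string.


LZ78 encoding steps:
Dictionary: {0: ''}
Step 1: w='' (idx 0), next='c' -> output (0, 'c'), add 'c' as idx 1
Step 2: w='' (idx 0), next='a' -> output (0, 'a'), add 'a' as idx 2
Step 3: w='c' (idx 1), next='a' -> output (1, 'a'), add 'ca' as idx 3
Step 4: w='c' (idx 1), next='c' -> output (1, 'c'), add 'cc' as idx 4
Step 5: w='cc' (idx 4), next='a' -> output (4, 'a'), add 'cca' as idx 5
Step 6: w='cc' (idx 4), next='c' -> output (4, 'c'), add 'ccc' as idx 6
Step 7: w='c' (idx 1), end of input -> output (1, '')


Encoded: [(0, 'c'), (0, 'a'), (1, 'a'), (1, 'c'), (4, 'a'), (4, 'c'), (1, '')]


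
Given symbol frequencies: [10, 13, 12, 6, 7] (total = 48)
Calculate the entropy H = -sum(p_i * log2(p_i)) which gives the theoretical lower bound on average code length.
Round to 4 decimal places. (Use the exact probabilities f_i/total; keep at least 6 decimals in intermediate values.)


Per-symbol terms -p_i * log2(p_i) with p_i = f_i/48:
  p = 10/48 = 0.208333: log2(p) = -2.263034, -p*log2(p) = 0.471466
  p = 13/48 = 0.270833: log2(p) = -1.884523, -p*log2(p) = 0.510392
  p = 12/48 = 0.250000: log2(p) = -2.000000, -p*log2(p) = 0.500000
  p = 6/48 = 0.125000: log2(p) = -3.000000, -p*log2(p) = 0.375000
  p = 7/48 = 0.145833: log2(p) = -2.777608, -p*log2(p) = 0.405068
H = 0.471466 + 0.510392 + 0.500000 + 0.375000 + 0.405068 = 2.261926

H = 2.2619 bits/symbol


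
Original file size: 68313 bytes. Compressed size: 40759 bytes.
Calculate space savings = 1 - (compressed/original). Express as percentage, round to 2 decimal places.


ratio = compressed/original = 40759/68313 = 0.596651
savings = 1 - ratio = 1 - 0.596651 = 0.403349
as a percentage: 0.403349 * 100 = 40.33%

Space savings = 1 - 40759/68313 = 40.33%


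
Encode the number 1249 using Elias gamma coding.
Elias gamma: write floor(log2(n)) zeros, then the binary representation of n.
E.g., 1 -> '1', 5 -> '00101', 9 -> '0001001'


num_bits = floor(log2(1249)) + 1 = 11
leading_zeros = num_bits - 1 = 10
binary(1249) = 10011100001

Elias gamma(1249) = '0000000000' + '10011100001' = 000000000010011100001 (21 bits)


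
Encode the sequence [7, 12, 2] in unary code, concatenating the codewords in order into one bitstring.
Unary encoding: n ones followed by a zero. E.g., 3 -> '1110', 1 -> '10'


Encode each number as n ones followed by a terminating 0:
  7 -> 11111110 (8 bits)
  12 -> 1111111111110 (13 bits)
  2 -> 110 (3 bits)
Total length = 8 + 13 + 3 = 24 bits.

Unary([7, 12, 2]) = 111111101111111111110110 (24 bits)


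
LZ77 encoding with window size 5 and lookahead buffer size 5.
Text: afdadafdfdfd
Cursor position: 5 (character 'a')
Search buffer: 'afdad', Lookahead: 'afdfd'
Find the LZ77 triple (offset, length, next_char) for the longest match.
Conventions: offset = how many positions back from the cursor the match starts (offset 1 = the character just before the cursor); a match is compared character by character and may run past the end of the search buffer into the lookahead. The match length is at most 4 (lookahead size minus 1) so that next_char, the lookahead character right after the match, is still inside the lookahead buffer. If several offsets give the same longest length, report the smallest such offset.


Try each offset into the search buffer:
  offset=1 (pos 4, char 'd'): match length 0
  offset=2 (pos 3, char 'a'): match length 1
  offset=3 (pos 2, char 'd'): match length 0
  offset=4 (pos 1, char 'f'): match length 0
  offset=5 (pos 0, char 'a'): match length 3
Longest match has length 3 at offset 5.
next_char = character at position 5 + 3 = 8 -> 'f'

Best match: offset=5, length=3 (matching 'afd' starting at position 0)
LZ77 triple: (5, 3, 'f')


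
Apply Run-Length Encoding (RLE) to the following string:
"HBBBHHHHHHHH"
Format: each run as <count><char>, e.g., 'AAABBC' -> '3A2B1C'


Scanning runs left to right:
  i=0: run of 'H' x 1 -> '1H'
  i=1: run of 'B' x 3 -> '3B'
  i=4: run of 'H' x 8 -> '8H'

RLE = 1H3B8H


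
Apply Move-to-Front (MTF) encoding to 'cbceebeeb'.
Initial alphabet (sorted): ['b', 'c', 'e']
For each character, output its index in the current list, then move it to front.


MTF encoding:
'c': index 1 in ['b', 'c', 'e'] -> ['c', 'b', 'e']
'b': index 1 in ['c', 'b', 'e'] -> ['b', 'c', 'e']
'c': index 1 in ['b', 'c', 'e'] -> ['c', 'b', 'e']
'e': index 2 in ['c', 'b', 'e'] -> ['e', 'c', 'b']
'e': index 0 in ['e', 'c', 'b'] -> ['e', 'c', 'b']
'b': index 2 in ['e', 'c', 'b'] -> ['b', 'e', 'c']
'e': index 1 in ['b', 'e', 'c'] -> ['e', 'b', 'c']
'e': index 0 in ['e', 'b', 'c'] -> ['e', 'b', 'c']
'b': index 1 in ['e', 'b', 'c'] -> ['b', 'e', 'c']


Output: [1, 1, 1, 2, 0, 2, 1, 0, 1]


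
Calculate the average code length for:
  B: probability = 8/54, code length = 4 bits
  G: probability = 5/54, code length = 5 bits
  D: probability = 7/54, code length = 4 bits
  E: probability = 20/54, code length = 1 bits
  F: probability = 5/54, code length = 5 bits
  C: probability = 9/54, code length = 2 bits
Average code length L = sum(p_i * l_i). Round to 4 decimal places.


Weighted contributions p_i * l_i:
  B: (8/54) * 4 = 32/54
  G: (5/54) * 5 = 25/54
  D: (7/54) * 4 = 28/54
  E: (20/54) * 1 = 20/54
  F: (5/54) * 5 = 25/54
  C: (9/54) * 2 = 18/54
Sum = (32 + 25 + 28 + 20 + 25 + 18)/54 = 148/54

L = 148/54 = 2.7407 bits/symbol


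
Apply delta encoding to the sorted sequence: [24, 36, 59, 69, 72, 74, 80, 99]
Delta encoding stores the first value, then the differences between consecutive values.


First value: 24
Deltas:
  36 - 24 = 12
  59 - 36 = 23
  69 - 59 = 10
  72 - 69 = 3
  74 - 72 = 2
  80 - 74 = 6
  99 - 80 = 19


Delta encoded: [24, 12, 23, 10, 3, 2, 6, 19]


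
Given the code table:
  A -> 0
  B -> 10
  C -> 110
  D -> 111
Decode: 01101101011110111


Decoding:
0 -> A
110 -> C
110 -> C
10 -> B
111 -> D
10 -> B
111 -> D


Result: ACCBDBD


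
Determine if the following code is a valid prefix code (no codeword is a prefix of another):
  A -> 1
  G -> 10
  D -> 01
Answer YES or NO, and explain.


Checking each pair (does one codeword prefix another?):
  A='1' vs G='10': prefix -- VIOLATION

NO -- this is NOT a valid prefix code. A (1) is a prefix of G (10).


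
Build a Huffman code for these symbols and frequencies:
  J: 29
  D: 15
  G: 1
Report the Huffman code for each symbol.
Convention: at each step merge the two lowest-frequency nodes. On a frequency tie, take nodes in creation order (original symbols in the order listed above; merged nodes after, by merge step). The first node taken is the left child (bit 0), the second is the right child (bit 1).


Huffman tree construction:
Step 1: Merge G(1) + D(15) = 16
Step 2: Merge (G+D)(16) + J(29) = 45
Read each symbol's code off the tree from the root (left child = 0, right child = 1).

Codes:
  J: 1 (length 1)
  D: 01 (length 2)
  G: 00 (length 2)
Average code length: 61/45 = 1.3556 bits/symbol


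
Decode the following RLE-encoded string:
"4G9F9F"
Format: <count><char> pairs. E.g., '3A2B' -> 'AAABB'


Expanding each <count><char> pair:
  4G -> 'GGGG'
  9F -> 'FFFFFFFFF'
  9F -> 'FFFFFFFFF'

Decoded = GGGGFFFFFFFFFFFFFFFFFF


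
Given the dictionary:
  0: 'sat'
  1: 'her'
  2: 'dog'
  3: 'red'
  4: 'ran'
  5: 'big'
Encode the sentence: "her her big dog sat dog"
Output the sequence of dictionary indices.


Look up each word in the dictionary:
  'her' -> 1
  'her' -> 1
  'big' -> 5
  'dog' -> 2
  'sat' -> 0
  'dog' -> 2

Encoded: [1, 1, 5, 2, 0, 2]


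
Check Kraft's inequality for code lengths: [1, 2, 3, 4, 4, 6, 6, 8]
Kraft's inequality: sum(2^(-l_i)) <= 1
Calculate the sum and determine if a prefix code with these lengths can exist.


Sum = 2^(-1) + 2^(-2) + 2^(-3) + 2^(-4) + 2^(-4) + 2^(-6) + 2^(-6) + 2^(-8)
    = 0.5 + 0.25 + 0.125 + 0.0625 + 0.0625 + 0.015625 + 0.015625 + 0.00390625
    = 265/256 = 1.03515625
Since 1.03515625 > 1, Kraft's inequality is NOT satisfied.
A prefix code with these lengths CANNOT exist.

Kraft sum = 1.03515625. Not satisfied.


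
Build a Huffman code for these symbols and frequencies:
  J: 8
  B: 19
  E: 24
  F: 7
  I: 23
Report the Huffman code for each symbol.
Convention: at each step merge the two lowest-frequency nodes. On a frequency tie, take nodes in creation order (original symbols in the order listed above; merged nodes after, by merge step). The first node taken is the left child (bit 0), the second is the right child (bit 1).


Huffman tree construction:
Step 1: Merge F(7) + J(8) = 15
Step 2: Merge (F+J)(15) + B(19) = 34
Step 3: Merge I(23) + E(24) = 47
Step 4: Merge ((F+J)+B)(34) + (I+E)(47) = 81
Read each symbol's code off the tree from the root (left child = 0, right child = 1).

Codes:
  J: 001 (length 3)
  B: 01 (length 2)
  E: 11 (length 2)
  F: 000 (length 3)
  I: 10 (length 2)
Average code length: 177/81 = 2.1852 bits/symbol


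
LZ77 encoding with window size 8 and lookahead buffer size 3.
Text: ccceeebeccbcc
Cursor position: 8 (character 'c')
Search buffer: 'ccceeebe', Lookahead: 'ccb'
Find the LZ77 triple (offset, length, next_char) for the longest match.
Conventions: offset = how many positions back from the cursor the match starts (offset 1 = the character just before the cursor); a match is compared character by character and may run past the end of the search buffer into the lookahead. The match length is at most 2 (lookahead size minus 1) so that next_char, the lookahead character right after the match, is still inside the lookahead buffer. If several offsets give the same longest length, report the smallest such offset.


Try each offset into the search buffer:
  offset=1 (pos 7, char 'e'): match length 0
  offset=2 (pos 6, char 'b'): match length 0
  offset=3 (pos 5, char 'e'): match length 0
  offset=4 (pos 4, char 'e'): match length 0
  offset=5 (pos 3, char 'e'): match length 0
  offset=6 (pos 2, char 'c'): match length 1
  offset=7 (pos 1, char 'c'): match length 2
  offset=8 (pos 0, char 'c'): match length 2
Longest match has length 2, found at offsets 7, 8; take the smallest, offset 7.
next_char = character at position 8 + 2 = 10 -> 'b'

Best match: offset=7, length=2 (matching 'cc' starting at position 1)
LZ77 triple: (7, 2, 'b')


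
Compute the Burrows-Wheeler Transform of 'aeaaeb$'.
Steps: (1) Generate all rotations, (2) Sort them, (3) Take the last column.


Rotations (sorted):
  0: $aeaaeb -> last char: b
  1: aaeb$ae -> last char: e
  2: aeaaeb$ -> last char: $
  3: aeb$aea -> last char: a
  4: b$aeaae -> last char: e
  5: eaaeb$a -> last char: a
  6: eb$aeaa -> last char: a


BWT = be$aeaa


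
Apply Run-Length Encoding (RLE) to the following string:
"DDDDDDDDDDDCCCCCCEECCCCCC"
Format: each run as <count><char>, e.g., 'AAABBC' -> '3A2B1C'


Scanning runs left to right:
  i=0: run of 'D' x 11 -> '11D'
  i=11: run of 'C' x 6 -> '6C'
  i=17: run of 'E' x 2 -> '2E'
  i=19: run of 'C' x 6 -> '6C'

RLE = 11D6C2E6C


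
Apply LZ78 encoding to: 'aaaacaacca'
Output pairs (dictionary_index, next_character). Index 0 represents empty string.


LZ78 encoding steps:
Dictionary: {0: ''}
Step 1: w='' (idx 0), next='a' -> output (0, 'a'), add 'a' as idx 1
Step 2: w='a' (idx 1), next='a' -> output (1, 'a'), add 'aa' as idx 2
Step 3: w='a' (idx 1), next='c' -> output (1, 'c'), add 'ac' as idx 3
Step 4: w='aa' (idx 2), next='c' -> output (2, 'c'), add 'aac' as idx 4
Step 5: w='' (idx 0), next='c' -> output (0, 'c'), add 'c' as idx 5
Step 6: w='a' (idx 1), end of input -> output (1, '')


Encoded: [(0, 'a'), (1, 'a'), (1, 'c'), (2, 'c'), (0, 'c'), (1, '')]


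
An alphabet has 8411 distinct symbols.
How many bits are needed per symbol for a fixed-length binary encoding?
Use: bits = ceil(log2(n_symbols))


log2(8411) = 13.0381
Bracket: 2^13 = 8192 < 8411 <= 2^14 = 16384
So ceil(log2(8411)) = 14

bits = ceil(log2(8411)) = ceil(13.0381) = 14 bits


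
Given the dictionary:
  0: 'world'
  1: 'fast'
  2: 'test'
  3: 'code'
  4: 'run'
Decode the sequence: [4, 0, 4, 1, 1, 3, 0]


Look up each index in the dictionary:
  4 -> 'run'
  0 -> 'world'
  4 -> 'run'
  1 -> 'fast'
  1 -> 'fast'
  3 -> 'code'
  0 -> 'world'

Decoded: "run world run fast fast code world"


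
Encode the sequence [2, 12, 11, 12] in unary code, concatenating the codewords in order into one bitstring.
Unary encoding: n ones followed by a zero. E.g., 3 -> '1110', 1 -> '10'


Encode each number as n ones followed by a terminating 0:
  2 -> 110 (3 bits)
  12 -> 1111111111110 (13 bits)
  11 -> 111111111110 (12 bits)
  12 -> 1111111111110 (13 bits)
Total length = 3 + 13 + 12 + 13 = 41 bits.

Unary([2, 12, 11, 12]) = 11011111111111101111111111101111111111110 (41 bits)


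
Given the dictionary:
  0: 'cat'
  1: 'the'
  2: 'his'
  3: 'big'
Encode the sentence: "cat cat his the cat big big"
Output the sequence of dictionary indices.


Look up each word in the dictionary:
  'cat' -> 0
  'cat' -> 0
  'his' -> 2
  'the' -> 1
  'cat' -> 0
  'big' -> 3
  'big' -> 3

Encoded: [0, 0, 2, 1, 0, 3, 3]


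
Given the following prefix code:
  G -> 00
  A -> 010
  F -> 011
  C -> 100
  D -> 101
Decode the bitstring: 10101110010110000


Decoding step by step:
Bits 101 -> D
Bits 011 -> F
Bits 100 -> C
Bits 101 -> D
Bits 100 -> C
Bits 00 -> G


Decoded message: DFCDCG


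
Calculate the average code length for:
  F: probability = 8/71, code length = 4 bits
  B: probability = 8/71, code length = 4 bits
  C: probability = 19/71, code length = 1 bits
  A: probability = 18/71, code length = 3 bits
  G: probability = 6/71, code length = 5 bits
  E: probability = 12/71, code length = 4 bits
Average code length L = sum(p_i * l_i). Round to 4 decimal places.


Weighted contributions p_i * l_i:
  F: (8/71) * 4 = 32/71
  B: (8/71) * 4 = 32/71
  C: (19/71) * 1 = 19/71
  A: (18/71) * 3 = 54/71
  G: (6/71) * 5 = 30/71
  E: (12/71) * 4 = 48/71
Sum = (32 + 32 + 19 + 54 + 30 + 48)/71 = 215/71

L = 215/71 = 3.0282 bits/symbol


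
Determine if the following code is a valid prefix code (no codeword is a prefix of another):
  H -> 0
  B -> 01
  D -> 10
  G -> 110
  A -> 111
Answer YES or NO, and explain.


Checking each pair (does one codeword prefix another?):
  H='0' vs B='01': prefix -- VIOLATION

NO -- this is NOT a valid prefix code. H (0) is a prefix of B (01).


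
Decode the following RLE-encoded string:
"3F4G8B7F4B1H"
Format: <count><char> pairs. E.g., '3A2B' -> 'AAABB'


Expanding each <count><char> pair:
  3F -> 'FFF'
  4G -> 'GGGG'
  8B -> 'BBBBBBBB'
  7F -> 'FFFFFFF'
  4B -> 'BBBB'
  1H -> 'H'

Decoded = FFFGGGGBBBBBBBBFFFFFFFBBBBH


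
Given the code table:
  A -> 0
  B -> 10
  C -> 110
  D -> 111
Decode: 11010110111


Decoding:
110 -> C
10 -> B
110 -> C
111 -> D


Result: CBCD


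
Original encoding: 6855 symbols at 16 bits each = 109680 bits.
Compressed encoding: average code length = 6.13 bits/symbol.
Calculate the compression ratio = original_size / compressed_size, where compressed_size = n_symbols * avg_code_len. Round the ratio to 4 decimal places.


original_size = n_symbols * orig_bits = 6855 * 16 = 109680 bits
compressed_size = n_symbols * avg_code_len = 6855 * 6.13 = 42021.15 bits
ratio = original_size / compressed_size = 109680 / 42021.15 = 2.6101

Compression ratio = 2.6101


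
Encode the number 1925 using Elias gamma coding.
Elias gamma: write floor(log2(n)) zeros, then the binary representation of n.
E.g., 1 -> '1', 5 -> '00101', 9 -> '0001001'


num_bits = floor(log2(1925)) + 1 = 11
leading_zeros = num_bits - 1 = 10
binary(1925) = 11110000101

Elias gamma(1925) = '0000000000' + '11110000101' = 000000000011110000101 (21 bits)


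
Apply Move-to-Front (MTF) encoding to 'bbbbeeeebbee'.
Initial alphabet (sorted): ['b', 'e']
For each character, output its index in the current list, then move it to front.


MTF encoding:
'b': index 0 in ['b', 'e'] -> ['b', 'e']
'b': index 0 in ['b', 'e'] -> ['b', 'e']
'b': index 0 in ['b', 'e'] -> ['b', 'e']
'b': index 0 in ['b', 'e'] -> ['b', 'e']
'e': index 1 in ['b', 'e'] -> ['e', 'b']
'e': index 0 in ['e', 'b'] -> ['e', 'b']
'e': index 0 in ['e', 'b'] -> ['e', 'b']
'e': index 0 in ['e', 'b'] -> ['e', 'b']
'b': index 1 in ['e', 'b'] -> ['b', 'e']
'b': index 0 in ['b', 'e'] -> ['b', 'e']
'e': index 1 in ['b', 'e'] -> ['e', 'b']
'e': index 0 in ['e', 'b'] -> ['e', 'b']


Output: [0, 0, 0, 0, 1, 0, 0, 0, 1, 0, 1, 0]


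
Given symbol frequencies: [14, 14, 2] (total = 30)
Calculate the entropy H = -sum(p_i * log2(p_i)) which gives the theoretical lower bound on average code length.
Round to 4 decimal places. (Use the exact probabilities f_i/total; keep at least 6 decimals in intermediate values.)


Per-symbol terms -p_i * log2(p_i) with p_i = f_i/30:
  p = 14/30 = 0.466667: log2(p) = -1.099536, -p*log2(p) = 0.513117
  p = 14/30 = 0.466667: log2(p) = -1.099536, -p*log2(p) = 0.513117
  p = 2/30 = 0.066667: log2(p) = -3.906891, -p*log2(p) = 0.260459
H = 0.513117 + 0.513117 + 0.260459 = 1.286693

H = 1.2867 bits/symbol


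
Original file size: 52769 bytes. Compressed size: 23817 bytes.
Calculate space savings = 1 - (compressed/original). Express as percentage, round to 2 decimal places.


ratio = compressed/original = 23817/52769 = 0.451345
savings = 1 - ratio = 1 - 0.451345 = 0.548655
as a percentage: 0.548655 * 100 = 54.87%

Space savings = 1 - 23817/52769 = 54.87%


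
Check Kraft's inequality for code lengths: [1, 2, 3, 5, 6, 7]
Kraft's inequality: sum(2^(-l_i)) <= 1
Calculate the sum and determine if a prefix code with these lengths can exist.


Sum = 2^(-1) + 2^(-2) + 2^(-3) + 2^(-5) + 2^(-6) + 2^(-7)
    = 0.5 + 0.25 + 0.125 + 0.03125 + 0.015625 + 0.0078125
    = 119/128 = 0.9296875
Since 0.9296875 <= 1, Kraft's inequality IS satisfied.
A prefix code with these lengths CAN exist.

Kraft sum = 0.9296875. Satisfied.


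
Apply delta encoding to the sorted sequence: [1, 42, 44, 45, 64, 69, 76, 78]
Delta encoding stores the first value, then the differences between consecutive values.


First value: 1
Deltas:
  42 - 1 = 41
  44 - 42 = 2
  45 - 44 = 1
  64 - 45 = 19
  69 - 64 = 5
  76 - 69 = 7
  78 - 76 = 2


Delta encoded: [1, 41, 2, 1, 19, 5, 7, 2]


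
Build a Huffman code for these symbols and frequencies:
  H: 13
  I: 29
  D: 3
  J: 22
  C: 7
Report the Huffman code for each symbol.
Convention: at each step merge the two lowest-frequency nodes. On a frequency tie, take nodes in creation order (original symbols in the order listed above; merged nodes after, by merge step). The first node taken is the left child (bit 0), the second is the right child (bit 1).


Huffman tree construction:
Step 1: Merge D(3) + C(7) = 10
Step 2: Merge (D+C)(10) + H(13) = 23
Step 3: Merge J(22) + ((D+C)+H)(23) = 45
Step 4: Merge I(29) + (J+((D+C)+H))(45) = 74
Read each symbol's code off the tree from the root (left child = 0, right child = 1).

Codes:
  H: 111 (length 3)
  I: 0 (length 1)
  D: 1100 (length 4)
  J: 10 (length 2)
  C: 1101 (length 4)
Average code length: 152/74 = 2.0541 bits/symbol


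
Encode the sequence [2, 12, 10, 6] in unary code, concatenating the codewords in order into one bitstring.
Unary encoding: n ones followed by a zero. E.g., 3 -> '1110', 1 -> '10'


Encode each number as n ones followed by a terminating 0:
  2 -> 110 (3 bits)
  12 -> 1111111111110 (13 bits)
  10 -> 11111111110 (11 bits)
  6 -> 1111110 (7 bits)
Total length = 3 + 13 + 11 + 7 = 34 bits.

Unary([2, 12, 10, 6]) = 1101111111111110111111111101111110 (34 bits)


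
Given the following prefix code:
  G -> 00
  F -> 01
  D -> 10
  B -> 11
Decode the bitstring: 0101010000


Decoding step by step:
Bits 01 -> F
Bits 01 -> F
Bits 01 -> F
Bits 00 -> G
Bits 00 -> G


Decoded message: FFFGG


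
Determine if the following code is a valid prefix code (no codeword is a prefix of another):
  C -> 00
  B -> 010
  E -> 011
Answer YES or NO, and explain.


Checking each pair (does one codeword prefix another?):
  C='00' vs B='010': no prefix
  C='00' vs E='011': no prefix
  B='010' vs C='00': no prefix
  B='010' vs E='011': no prefix
  E='011' vs C='00': no prefix
  E='011' vs B='010': no prefix
No violation found over all pairs.

YES -- this is a valid prefix code. No codeword is a prefix of any other codeword.


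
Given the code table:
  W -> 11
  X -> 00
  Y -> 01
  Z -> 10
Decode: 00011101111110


Decoding:
00 -> X
01 -> Y
11 -> W
01 -> Y
11 -> W
11 -> W
10 -> Z


Result: XYWYWWZ


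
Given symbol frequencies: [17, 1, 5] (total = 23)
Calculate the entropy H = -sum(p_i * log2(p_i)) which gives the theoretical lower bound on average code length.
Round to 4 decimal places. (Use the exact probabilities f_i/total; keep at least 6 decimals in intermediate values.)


Per-symbol terms -p_i * log2(p_i) with p_i = f_i/23:
  p = 17/23 = 0.739130: log2(p) = -0.436099, -p*log2(p) = 0.322334
  p = 1/23 = 0.043478: log2(p) = -4.523562, -p*log2(p) = 0.196677
  p = 5/23 = 0.217391: log2(p) = -2.201634, -p*log2(p) = 0.478616
H = 0.322334 + 0.196677 + 0.478616 = 0.997627

H = 0.9976 bits/symbol


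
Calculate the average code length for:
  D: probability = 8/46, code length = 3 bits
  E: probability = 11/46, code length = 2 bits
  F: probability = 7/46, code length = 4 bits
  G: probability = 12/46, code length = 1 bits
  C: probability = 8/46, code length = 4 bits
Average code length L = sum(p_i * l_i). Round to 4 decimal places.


Weighted contributions p_i * l_i:
  D: (8/46) * 3 = 24/46
  E: (11/46) * 2 = 22/46
  F: (7/46) * 4 = 28/46
  G: (12/46) * 1 = 12/46
  C: (8/46) * 4 = 32/46
Sum = (24 + 22 + 28 + 12 + 32)/46 = 118/46

L = 118/46 = 2.5652 bits/symbol
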